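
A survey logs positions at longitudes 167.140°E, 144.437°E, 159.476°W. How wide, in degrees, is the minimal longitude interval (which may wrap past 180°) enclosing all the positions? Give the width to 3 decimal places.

56.087°

Sort the longitudes: -159.476°, +144.437°, +167.140°.
Eastward gaps between consecutive values (wrapping around): 303.913°, 22.703°, 33.384°.
Largest gap = 303.913° ⇒ minimal covering band is its complement: 360° − 303.913° = 56.087°.
Band runs from +144.437° eastward to -159.476°, crossing the antimeridian.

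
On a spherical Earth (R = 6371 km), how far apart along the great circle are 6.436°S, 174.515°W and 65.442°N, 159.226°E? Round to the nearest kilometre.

Δλ = 159.226 − -174.515 = 333.741°; wrapped into (−180°, 180°]: -26.259°.
Δφ = 65.442 − -6.436 = 71.878°.
a = sin²(Δφ/2) + cos φ₁ · cos φ₂ · sin²(Δλ/2) = 0.365789.
c = 2·atan2(√a, √(1−a)) = 1.29904 rad → d = 6371·c ≈ 8276.20 km.

8276 km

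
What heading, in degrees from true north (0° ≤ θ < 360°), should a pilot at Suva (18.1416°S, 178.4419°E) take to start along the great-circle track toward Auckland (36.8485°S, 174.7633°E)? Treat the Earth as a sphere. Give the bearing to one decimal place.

Δλ = 174.7633 − 178.4419 = -3.6786°.
θ = atan2( sin Δλ · cos φ₂ , cos φ₁ · sin φ₂ − sin φ₁ · cos φ₂ · cos Δλ )
  = atan2(-0.05134, -0.32124) = -170.920° → normalised to [0°, 360°): 189.080°.

189.1°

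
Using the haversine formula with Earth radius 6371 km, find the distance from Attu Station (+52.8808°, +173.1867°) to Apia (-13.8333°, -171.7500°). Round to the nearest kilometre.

Δλ = -171.7500 − 173.1867 = -344.9367°; wrapped into (−180°, 180°]: 15.0633°.
Δφ = -13.8333 − 52.8808 = -66.7141°.
a = sin²(Δφ/2) + cos φ₁ · cos φ₂ · sin²(Δλ/2) = 0.312407.
c = 2·atan2(√a, √(1−a)) = 1.18620 rad → d = 6371·c ≈ 7557.28 km.

7557 km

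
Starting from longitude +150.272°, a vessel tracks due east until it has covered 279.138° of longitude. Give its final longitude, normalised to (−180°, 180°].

+69.410°

Start at +150.272°; shift +279.138° → +429.410°.
+429.410° lies outside (−180°, 180°]; subtract 360° → +69.410°.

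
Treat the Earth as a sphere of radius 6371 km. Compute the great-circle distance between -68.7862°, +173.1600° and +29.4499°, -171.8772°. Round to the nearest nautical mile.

Δλ = -171.8772 − 173.1600 = -345.0372°; wrapped into (−180°, 180°]: 14.9628°.
Δφ = 29.4499 − -68.7862 = 98.2361°.
a = sin²(Δφ/2) + cos φ₁ · cos φ₂ · sin²(Δλ/2) = 0.576968.
c = 2·atan2(√a, √(1−a)) = 1.72535 rad → d = 6371·c ≈ 10992.19 km ≈ 5935.31 nmi.

5935 nmi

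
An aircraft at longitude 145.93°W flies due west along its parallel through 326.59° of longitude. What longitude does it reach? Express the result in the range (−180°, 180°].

112.52°W

Start at -145.93°; shift −326.59° → -472.52°.
-472.52° lies outside (−180°, 180°]; add 360° → -112.52°.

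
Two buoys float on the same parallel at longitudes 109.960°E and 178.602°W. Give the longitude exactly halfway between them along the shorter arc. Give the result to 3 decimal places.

145.679°E

Signed shortest Δλ from +109.960° to -178.602° is +71.438°.
Midpoint longitude = +109.960° + (+71.438°)/2 = +109.960° + 35.719° = +145.679°.
(The naïve average (+109.960 + -178.602)/2 = -34.321° is on the wrong side of the globe.)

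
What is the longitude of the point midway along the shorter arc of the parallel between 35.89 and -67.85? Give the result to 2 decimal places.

-15.98°

Signed shortest Δλ from +35.89° to -67.85° is -103.74°.
Midpoint longitude = +35.89° + (-103.74°)/2 = +35.89° − 51.87° = -15.98°.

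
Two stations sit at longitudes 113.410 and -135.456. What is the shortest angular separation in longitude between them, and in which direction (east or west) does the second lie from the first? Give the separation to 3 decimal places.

111.134° east

Raw difference: -135.456 − 113.410 = -248.866°.
Normalise into (−180°, 180°]: -248.866° + 360° = 111.134°.
Positive ⇒ the second point lies to the east; separation 111.134°.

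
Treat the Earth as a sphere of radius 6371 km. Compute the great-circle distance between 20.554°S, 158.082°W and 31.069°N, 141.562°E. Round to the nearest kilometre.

8624 km

Δλ = 141.562 − -158.082 = 299.644°; wrapped into (−180°, 180°]: -60.356°.
Δφ = 31.069 − -20.554 = 51.623°.
a = sin²(Δφ/2) + cos φ₁ · cos φ₂ · sin²(Δλ/2) = 0.392250.
c = 2·atan2(√a, √(1−a)) = 1.35359 rad → d = 6371·c ≈ 8623.74 km.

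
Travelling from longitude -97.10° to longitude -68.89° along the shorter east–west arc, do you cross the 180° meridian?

Signed shortest Δλ = ((-68.89 − -97.10 + 180) mod 360) − 180 = 28.21°.
Going east by 28.21° from -97.10° reaches -68.89° without touching 180°.

No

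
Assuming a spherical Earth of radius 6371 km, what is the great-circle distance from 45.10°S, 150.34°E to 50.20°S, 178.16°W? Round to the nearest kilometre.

Δλ = -178.16 − 150.34 = -328.50°; wrapped into (−180°, 180°]: 31.50°.
Δφ = -50.20 − -45.10 = -5.10°.
a = sin²(Δφ/2) + cos φ₁ · cos φ₂ · sin²(Δλ/2) = 0.035271.
c = 2·atan2(√a, √(1−a)) = 0.37785 rad → d = 6371·c ≈ 2407.30 km.

2407 km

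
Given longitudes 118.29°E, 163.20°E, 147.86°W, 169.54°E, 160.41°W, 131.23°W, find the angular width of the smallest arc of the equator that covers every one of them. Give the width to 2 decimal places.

110.48°

Sort the longitudes: -160.41°, -147.86°, -131.23°, +118.29°, +163.20°, +169.54°.
Eastward gaps between consecutive values (wrapping around): 12.55°, 16.63°, 249.52°, 44.91°, 6.34°, 30.05°.
Largest gap = 249.52° ⇒ minimal covering band is its complement: 360° − 249.52° = 110.48°.
Band runs from +118.29° eastward to -131.23°, crossing the antimeridian.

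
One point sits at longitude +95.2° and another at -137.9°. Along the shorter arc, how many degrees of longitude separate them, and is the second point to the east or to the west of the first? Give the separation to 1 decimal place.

Raw difference: -137.9 − 95.2 = -233.1°.
Normalise into (−180°, 180°]: -233.1° + 360° = 126.9°.
Positive ⇒ the second point lies to the east; separation 126.9°.

126.9° east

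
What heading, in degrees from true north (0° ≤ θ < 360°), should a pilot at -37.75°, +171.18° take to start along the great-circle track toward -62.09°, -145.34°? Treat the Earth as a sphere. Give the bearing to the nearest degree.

147°

Δλ = -145.34 − 171.18 = -316.52°; wrapped into (−180°, 180°]: 43.48°.
θ = atan2( sin Δλ · cos φ₂ , cos φ₁ · sin φ₂ − sin φ₁ · cos φ₂ · cos Δλ )
  = atan2(0.32209, -0.49078) = 146.724° → normalised to [0°, 360°): 146.724°.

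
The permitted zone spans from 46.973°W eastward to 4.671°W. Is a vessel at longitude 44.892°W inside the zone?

Yes

Band width going east from -46.973° to -4.671°: ((-4.671 − -46.973) mod 360) = 42.302°.
Offset of -44.892° east of the west edge: ((-44.892 − -46.973) mod 360) = 2.081°.
2.081° ≤ 42.302° ⇒ inside.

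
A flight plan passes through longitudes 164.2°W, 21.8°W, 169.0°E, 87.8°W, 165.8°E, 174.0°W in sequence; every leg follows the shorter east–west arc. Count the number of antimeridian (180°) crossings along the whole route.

4

Leg 1: -164.2° → -21.8°, shortest Δλ = 142.4° (east) — does not cross 180°.
Leg 2: -21.8° → +169.0°, shortest Δλ = -169.2° (west) — crosses 180°.
Leg 3: +169.0° → -87.8°, shortest Δλ = 103.2° (east) — crosses 180°.
Leg 4: -87.8° → +165.8°, shortest Δλ = -106.4° (west) — crosses 180°.
Leg 5: +165.8° → -174.0°, shortest Δλ = 20.2° (east) — crosses 180°.
Total crossings: 4.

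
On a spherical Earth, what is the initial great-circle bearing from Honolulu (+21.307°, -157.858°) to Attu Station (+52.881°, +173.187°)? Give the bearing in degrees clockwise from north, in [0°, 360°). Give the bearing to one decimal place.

Δλ = 173.187 − -157.858 = 331.045°; wrapped into (−180°, 180°]: -28.955°.
θ = atan2( sin Δλ · cos φ₂ , cos φ₁ · sin φ₂ − sin φ₁ · cos φ₂ · cos Δλ )
  = atan2(-0.29215, 0.55101) = -27.933° → normalised to [0°, 360°): 332.067°.

332.1°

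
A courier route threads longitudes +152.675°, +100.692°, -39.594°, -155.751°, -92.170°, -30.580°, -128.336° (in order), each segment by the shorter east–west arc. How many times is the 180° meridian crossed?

Leg 1: +152.675° → +100.692°, shortest Δλ = -51.983° (west) — does not cross 180°.
Leg 2: +100.692° → -39.594°, shortest Δλ = -140.286° (west) — does not cross 180°.
Leg 3: -39.594° → -155.751°, shortest Δλ = -116.157° (west) — does not cross 180°.
Leg 4: -155.751° → -92.170°, shortest Δλ = 63.581° (east) — does not cross 180°.
Leg 5: -92.170° → -30.580°, shortest Δλ = 61.59° (east) — does not cross 180°.
Leg 6: -30.580° → -128.336°, shortest Δλ = -97.756° (west) — does not cross 180°.
Total crossings: 0.

0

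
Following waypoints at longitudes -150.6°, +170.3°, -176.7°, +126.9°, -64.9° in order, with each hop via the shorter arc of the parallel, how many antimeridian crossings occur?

4

Leg 1: -150.6° → +170.3°, shortest Δλ = -39.1° (west) — crosses 180°.
Leg 2: +170.3° → -176.7°, shortest Δλ = 13.0° (east) — crosses 180°.
Leg 3: -176.7° → +126.9°, shortest Δλ = -56.4° (west) — crosses 180°.
Leg 4: +126.9° → -64.9°, shortest Δλ = 168.2° (east) — crosses 180°.
Total crossings: 4.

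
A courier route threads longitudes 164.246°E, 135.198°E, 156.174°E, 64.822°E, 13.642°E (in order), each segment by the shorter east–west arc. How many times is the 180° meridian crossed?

0

Leg 1: +164.246° → +135.198°, shortest Δλ = -29.048° (west) — does not cross 180°.
Leg 2: +135.198° → +156.174°, shortest Δλ = 20.976° (east) — does not cross 180°.
Leg 3: +156.174° → +64.822°, shortest Δλ = -91.352° (west) — does not cross 180°.
Leg 4: +64.822° → +13.642°, shortest Δλ = -51.18° (west) — does not cross 180°.
Total crossings: 0.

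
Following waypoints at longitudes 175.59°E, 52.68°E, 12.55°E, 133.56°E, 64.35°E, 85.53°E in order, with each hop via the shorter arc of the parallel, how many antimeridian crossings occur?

0

Leg 1: +175.59° → +52.68°, shortest Δλ = -122.91° (west) — does not cross 180°.
Leg 2: +52.68° → +12.55°, shortest Δλ = -40.13° (west) — does not cross 180°.
Leg 3: +12.55° → +133.56°, shortest Δλ = 121.01° (east) — does not cross 180°.
Leg 4: +133.56° → +64.35°, shortest Δλ = -69.21° (west) — does not cross 180°.
Leg 5: +64.35° → +85.53°, shortest Δλ = 21.18° (east) — does not cross 180°.
Total crossings: 0.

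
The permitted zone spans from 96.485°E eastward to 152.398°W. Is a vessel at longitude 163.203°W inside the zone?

Band width going east from +96.485° to -152.398°: ((-152.398 − 96.485) mod 360) = 111.117°.
Offset of -163.203° east of the west edge: ((-163.203 − 96.485) mod 360) = 100.312°.
100.312° ≤ 111.117° ⇒ inside.

Yes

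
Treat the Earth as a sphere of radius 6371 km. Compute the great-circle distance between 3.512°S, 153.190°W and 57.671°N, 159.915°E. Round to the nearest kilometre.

7979 km

Δλ = 159.915 − -153.190 = 313.105°; wrapped into (−180°, 180°]: -46.895°.
Δφ = 57.671 − -3.512 = 61.183°.
a = sin²(Δφ/2) + cos φ₁ · cos φ₂ · sin²(Δλ/2) = 0.343507.
c = 2·atan2(√a, √(1−a)) = 1.25246 rad → d = 6371·c ≈ 7979.42 km.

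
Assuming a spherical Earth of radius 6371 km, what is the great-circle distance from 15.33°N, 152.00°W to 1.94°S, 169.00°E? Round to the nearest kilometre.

4699 km

Δλ = 169.00 − -152.00 = 321.00°; wrapped into (−180°, 180°]: -39.00°.
Δφ = -1.94 − 15.33 = -17.27°.
a = sin²(Δφ/2) + cos φ₁ · cos φ₂ · sin²(Δλ/2) = 0.129943.
c = 2·atan2(√a, √(1−a)) = 0.73756 rad → d = 6371·c ≈ 4698.96 km.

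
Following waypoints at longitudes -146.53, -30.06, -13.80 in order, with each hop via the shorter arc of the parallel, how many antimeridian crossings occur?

Leg 1: -146.53° → -30.06°, shortest Δλ = 116.47° (east) — does not cross 180°.
Leg 2: -30.06° → -13.80°, shortest Δλ = 16.26° (east) — does not cross 180°.
Total crossings: 0.

0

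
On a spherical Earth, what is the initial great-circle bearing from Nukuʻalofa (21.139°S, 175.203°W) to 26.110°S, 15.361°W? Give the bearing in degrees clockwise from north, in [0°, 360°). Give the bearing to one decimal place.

156.6°

Δλ = -15.361 − -175.203 = 159.842°.
θ = atan2( sin Δλ · cos φ₂ , cos φ₁ · sin φ₂ − sin φ₁ · cos φ₂ · cos Δλ )
  = atan2(0.30944, -0.71447) = 156.582° → normalised to [0°, 360°): 156.582°.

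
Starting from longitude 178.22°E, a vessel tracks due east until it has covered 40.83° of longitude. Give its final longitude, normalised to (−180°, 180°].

Start at +178.22°; shift +40.83° → +219.05°.
+219.05° lies outside (−180°, 180°]; subtract 360° → -140.95°.

140.95°W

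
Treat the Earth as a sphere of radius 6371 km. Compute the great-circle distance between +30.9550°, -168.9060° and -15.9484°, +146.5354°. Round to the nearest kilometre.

Δλ = 146.5354 − -168.9060 = 315.4414°; wrapped into (−180°, 180°]: -44.5586°.
Δφ = -15.9484 − 30.9550 = -46.9034°.
a = sin²(Δφ/2) + cos φ₁ · cos φ₂ · sin²(Δλ/2) = 0.276902.
c = 2·atan2(√a, √(1−a)) = 1.10829 rad → d = 6371·c ≈ 7060.89 km.

7061 km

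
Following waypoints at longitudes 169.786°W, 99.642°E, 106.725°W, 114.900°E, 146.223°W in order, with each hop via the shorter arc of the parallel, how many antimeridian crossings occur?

4

Leg 1: -169.786° → +99.642°, shortest Δλ = -90.572° (west) — crosses 180°.
Leg 2: +99.642° → -106.725°, shortest Δλ = 153.633° (east) — crosses 180°.
Leg 3: -106.725° → +114.900°, shortest Δλ = -138.375° (west) — crosses 180°.
Leg 4: +114.900° → -146.223°, shortest Δλ = 98.877° (east) — crosses 180°.
Total crossings: 4.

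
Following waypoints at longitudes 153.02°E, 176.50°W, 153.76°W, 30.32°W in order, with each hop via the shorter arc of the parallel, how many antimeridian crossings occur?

Leg 1: +153.02° → -176.50°, shortest Δλ = 30.48° (east) — crosses 180°.
Leg 2: -176.50° → -153.76°, shortest Δλ = 22.74° (east) — does not cross 180°.
Leg 3: -153.76° → -30.32°, shortest Δλ = 123.44° (east) — does not cross 180°.
Total crossings: 1.

1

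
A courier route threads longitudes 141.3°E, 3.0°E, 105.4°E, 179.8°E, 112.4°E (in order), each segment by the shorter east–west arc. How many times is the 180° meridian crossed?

Leg 1: +141.3° → +3.0°, shortest Δλ = -138.3° (west) — does not cross 180°.
Leg 2: +3.0° → +105.4°, shortest Δλ = 102.4° (east) — does not cross 180°.
Leg 3: +105.4° → +179.8°, shortest Δλ = 74.4° (east) — does not cross 180°.
Leg 4: +179.8° → +112.4°, shortest Δλ = -67.4° (west) — does not cross 180°.
Total crossings: 0.

0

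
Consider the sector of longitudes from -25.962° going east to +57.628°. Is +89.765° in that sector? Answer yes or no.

No

Band width going east from -25.962° to +57.628°: ((57.628 − -25.962) mod 360) = 83.590°.
Offset of +89.765° east of the west edge: ((89.765 − -25.962) mod 360) = 115.727°.
115.727° > 83.590° ⇒ outside.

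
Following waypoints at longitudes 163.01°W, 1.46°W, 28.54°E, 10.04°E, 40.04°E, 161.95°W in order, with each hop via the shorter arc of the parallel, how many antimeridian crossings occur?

1

Leg 1: -163.01° → -1.46°, shortest Δλ = 161.55° (east) — does not cross 180°.
Leg 2: -1.46° → +28.54°, shortest Δλ = 30.0° (east) — does not cross 180°.
Leg 3: +28.54° → +10.04°, shortest Δλ = -18.5° (west) — does not cross 180°.
Leg 4: +10.04° → +40.04°, shortest Δλ = 30.0° (east) — does not cross 180°.
Leg 5: +40.04° → -161.95°, shortest Δλ = 158.01° (east) — crosses 180°.
Total crossings: 1.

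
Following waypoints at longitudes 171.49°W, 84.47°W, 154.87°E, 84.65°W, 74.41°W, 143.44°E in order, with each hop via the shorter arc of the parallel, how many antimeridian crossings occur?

3

Leg 1: -171.49° → -84.47°, shortest Δλ = 87.02° (east) — does not cross 180°.
Leg 2: -84.47° → +154.87°, shortest Δλ = -120.66° (west) — crosses 180°.
Leg 3: +154.87° → -84.65°, shortest Δλ = 120.48° (east) — crosses 180°.
Leg 4: -84.65° → -74.41°, shortest Δλ = 10.24° (east) — does not cross 180°.
Leg 5: -74.41° → +143.44°, shortest Δλ = -142.15° (west) — crosses 180°.
Total crossings: 3.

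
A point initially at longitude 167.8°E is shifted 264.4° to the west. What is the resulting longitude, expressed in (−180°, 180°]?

96.6°W

Start at +167.8°; shift −264.4° → -96.6°.
-96.6° already lies in (−180°, 180°].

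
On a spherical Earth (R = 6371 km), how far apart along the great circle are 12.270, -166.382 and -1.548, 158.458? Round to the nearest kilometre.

Δλ = 158.458 − -166.382 = 324.840°; wrapped into (−180°, 180°]: -35.160°.
Δφ = -1.548 − 12.270 = -13.818°.
a = sin²(Δφ/2) + cos φ₁ · cos φ₂ · sin²(Δλ/2) = 0.103580.
c = 2·atan2(√a, √(1−a)) = 0.65534 rad → d = 6371·c ≈ 4175.19 km.

4175 km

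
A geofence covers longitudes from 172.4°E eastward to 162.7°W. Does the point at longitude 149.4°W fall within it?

Band width going east from +172.4° to -162.7°: ((-162.7 − 172.4) mod 360) = 24.9°.
Offset of -149.4° east of the west edge: ((-149.4 − 172.4) mod 360) = 38.2°.
38.2° > 24.9° ⇒ outside.

No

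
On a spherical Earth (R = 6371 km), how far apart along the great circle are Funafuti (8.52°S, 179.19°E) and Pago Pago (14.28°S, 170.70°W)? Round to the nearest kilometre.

1274 km

Δλ = -170.70 − 179.19 = -349.89°; wrapped into (−180°, 180°]: 10.11°.
Δφ = -14.28 − -8.52 = -5.76°.
a = sin²(Δφ/2) + cos φ₁ · cos φ₂ · sin²(Δλ/2) = 0.009965.
c = 2·atan2(√a, √(1−a)) = 0.19999 rad → d = 6371·c ≈ 1274.11 km.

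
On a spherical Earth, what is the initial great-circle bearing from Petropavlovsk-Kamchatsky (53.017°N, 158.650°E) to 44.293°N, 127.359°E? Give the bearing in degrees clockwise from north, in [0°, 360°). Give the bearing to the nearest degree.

260°

Δλ = 127.359 − 158.650 = -31.291°.
θ = atan2( sin Δλ · cos φ₂ , cos φ₁ · sin φ₂ − sin φ₁ · cos φ₂ · cos Δλ )
  = atan2(-0.37176, -0.06850) = -100.441° → normalised to [0°, 360°): 259.559°.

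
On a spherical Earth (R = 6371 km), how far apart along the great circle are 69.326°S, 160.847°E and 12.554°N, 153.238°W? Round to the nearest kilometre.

Δλ = -153.238 − 160.847 = -314.085°; wrapped into (−180°, 180°]: 45.915°.
Δφ = 12.554 − -69.326 = 81.880°.
a = sin²(Δφ/2) + cos φ₁ · cos φ₂ · sin²(Δλ/2) = 0.481805.
c = 2·atan2(√a, √(1−a)) = 1.53440 rad → d = 6371·c ≈ 9775.65 km.

9776 km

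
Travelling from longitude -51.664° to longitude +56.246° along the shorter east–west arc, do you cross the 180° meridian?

No

Signed shortest Δλ = ((56.246 − -51.664 + 180) mod 360) − 180 = 107.91°.
Going east by 107.91° from -51.664° reaches +56.246° without touching 180°.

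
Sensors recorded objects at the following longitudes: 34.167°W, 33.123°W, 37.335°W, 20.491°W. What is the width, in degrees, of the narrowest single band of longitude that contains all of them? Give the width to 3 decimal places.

16.844°

Sort the longitudes: -37.335°, -34.167°, -33.123°, -20.491°.
Eastward gaps between consecutive values (wrapping around): 3.168°, 1.044°, 12.632°, 343.156°.
Largest gap = 343.156° ⇒ minimal covering band is its complement: 360° − 343.156° = 16.844°.
Band runs from -37.335° eastward to -20.491°.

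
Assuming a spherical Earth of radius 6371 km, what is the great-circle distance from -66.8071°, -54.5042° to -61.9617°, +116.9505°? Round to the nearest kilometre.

5680 km

Δλ = 116.9505 − -54.5042 = 171.4547°.
Δφ = -61.9617 − -66.8071 = 4.8454°.
a = sin²(Δφ/2) + cos φ₁ · cos φ₂ · sin²(Δλ/2) = 0.185883.
c = 2·atan2(√a, √(1−a)) = 0.89151 rad → d = 6371·c ≈ 5679.84 km.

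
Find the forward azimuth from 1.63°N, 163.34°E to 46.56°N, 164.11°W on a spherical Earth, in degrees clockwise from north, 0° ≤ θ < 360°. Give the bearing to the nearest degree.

Δλ = -164.11 − 163.34 = -327.45°; wrapped into (−180°, 180°]: 32.55°.
θ = atan2( sin Δλ · cos φ₂ , cos φ₁ · sin φ₂ − sin φ₁ · cos φ₂ · cos Δλ )
  = atan2(0.36995, 0.70931) = 27.545° → normalised to [0°, 360°): 27.545°.

28°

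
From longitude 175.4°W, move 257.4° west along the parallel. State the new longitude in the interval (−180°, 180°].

72.8°W

Start at -175.4°; shift −257.4° → -432.8°.
-432.8° lies outside (−180°, 180°]; add 360° → -72.8°.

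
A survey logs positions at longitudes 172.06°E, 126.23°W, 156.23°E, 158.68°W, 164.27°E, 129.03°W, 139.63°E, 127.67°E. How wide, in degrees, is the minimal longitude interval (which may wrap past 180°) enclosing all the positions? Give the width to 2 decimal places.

106.10°

Sort the longitudes: -158.68°, -129.03°, -126.23°, +127.67°, +139.63°, +156.23°, +164.27°, +172.06°.
Eastward gaps between consecutive values (wrapping around): 29.65°, 2.80°, 253.90°, 11.96°, 16.60°, 8.04°, 7.79°, 29.26°.
Largest gap = 253.90° ⇒ minimal covering band is its complement: 360° − 253.90° = 106.10°.
Band runs from +127.67° eastward to -126.23°, crossing the antimeridian.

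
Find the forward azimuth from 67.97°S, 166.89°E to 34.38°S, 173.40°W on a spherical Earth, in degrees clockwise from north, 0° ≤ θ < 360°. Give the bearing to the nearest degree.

29°

Δλ = -173.40 − 166.89 = -340.29°; wrapped into (−180°, 180°]: 19.71°.
θ = atan2( sin Δλ · cos φ₂ , cos φ₁ · sin φ₂ − sin φ₁ · cos φ₂ · cos Δλ )
  = atan2(0.27834, 0.50842) = 28.699° → normalised to [0°, 360°): 28.699°.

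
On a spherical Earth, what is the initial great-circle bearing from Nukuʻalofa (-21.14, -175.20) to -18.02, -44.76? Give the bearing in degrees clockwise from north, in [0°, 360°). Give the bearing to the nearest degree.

Δλ = -44.76 − -175.20 = 130.44°.
θ = atan2( sin Δλ · cos φ₂ , cos φ₁ · sin φ₂ − sin φ₁ · cos φ₂ · cos Δλ )
  = atan2(0.72375, -0.51099) = 125.223° → normalised to [0°, 360°): 125.223°.

125°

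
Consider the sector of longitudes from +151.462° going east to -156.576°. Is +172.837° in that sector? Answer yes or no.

Band width going east from +151.462° to -156.576°: ((-156.576 − 151.462) mod 360) = 51.962°.
Offset of +172.837° east of the west edge: ((172.837 − 151.462) mod 360) = 21.375°.
21.375° ≤ 51.962° ⇒ inside.

Yes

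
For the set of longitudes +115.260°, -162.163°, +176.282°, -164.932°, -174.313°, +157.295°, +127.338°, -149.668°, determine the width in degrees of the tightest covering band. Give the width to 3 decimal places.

Sort the longitudes: -174.313°, -164.932°, -162.163°, -149.668°, +115.260°, +127.338°, +157.295°, +176.282°.
Eastward gaps between consecutive values (wrapping around): 9.381°, 2.769°, 12.495°, 264.928°, 12.078°, 29.957°, 18.987°, 9.405°.
Largest gap = 264.928° ⇒ minimal covering band is its complement: 360° − 264.928° = 95.072°.
Band runs from +115.260° eastward to -149.668°, crossing the antimeridian.

95.072°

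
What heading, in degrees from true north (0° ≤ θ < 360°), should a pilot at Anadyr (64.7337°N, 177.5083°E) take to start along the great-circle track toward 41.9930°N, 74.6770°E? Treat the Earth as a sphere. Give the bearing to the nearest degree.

301°

Δλ = 74.6770 − 177.5083 = -102.8313°.
θ = atan2( sin Δλ · cos φ₂ , cos φ₁ · sin φ₂ − sin φ₁ · cos φ₂ · cos Δλ )
  = atan2(-0.72467, 0.43483) = -59.035° → normalised to [0°, 360°): 300.965°.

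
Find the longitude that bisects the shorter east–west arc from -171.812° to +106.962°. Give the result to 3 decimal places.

+147.575°

Signed shortest Δλ from -171.812° to +106.962° is -81.226°.
Midpoint longitude = -171.812° + (-81.226°)/2 = -171.812° − 40.613° = -212.425°.
Normalise into (−180°, 180°]: +147.575°.
(The naïve average (-171.812 + +106.962)/2 = -32.425° is on the wrong side of the globe.)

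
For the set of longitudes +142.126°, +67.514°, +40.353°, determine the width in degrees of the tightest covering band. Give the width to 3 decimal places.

101.773°

Sort the longitudes: +40.353°, +67.514°, +142.126°.
Eastward gaps between consecutive values (wrapping around): 27.161°, 74.612°, 258.227°.
Largest gap = 258.227° ⇒ minimal covering band is its complement: 360° − 258.227° = 101.773°.
Band runs from +40.353° eastward to +142.126°.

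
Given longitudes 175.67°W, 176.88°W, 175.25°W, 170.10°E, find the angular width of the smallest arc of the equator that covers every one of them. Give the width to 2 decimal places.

14.65°

Sort the longitudes: -176.88°, -175.67°, -175.25°, +170.10°.
Eastward gaps between consecutive values (wrapping around): 1.21°, 0.42°, 345.35°, 13.02°.
Largest gap = 345.35° ⇒ minimal covering band is its complement: 360° − 345.35° = 14.65°.
Band runs from +170.10° eastward to -175.25°, crossing the antimeridian.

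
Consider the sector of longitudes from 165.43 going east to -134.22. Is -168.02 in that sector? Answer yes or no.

Band width going east from +165.43° to -134.22°: ((-134.22 − 165.43) mod 360) = 60.35°.
Offset of -168.02° east of the west edge: ((-168.02 − 165.43) mod 360) = 26.55°.
26.55° ≤ 60.35° ⇒ inside.

Yes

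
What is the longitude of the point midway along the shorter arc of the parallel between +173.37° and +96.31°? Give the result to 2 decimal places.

+134.84°

Signed shortest Δλ from +173.37° to +96.31° is -77.06°.
Midpoint longitude = +173.37° + (-77.06°)/2 = +173.37° − 38.53° = +134.84°.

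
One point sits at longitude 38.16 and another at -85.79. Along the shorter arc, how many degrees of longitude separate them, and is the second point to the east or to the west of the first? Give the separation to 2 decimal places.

Raw difference: -85.79 − 38.16 = -123.95°.
Normalise into (−180°, 180°]: -123.95° stays -123.95°.
Negative ⇒ the second point lies to the west; separation 123.95°.

123.95° west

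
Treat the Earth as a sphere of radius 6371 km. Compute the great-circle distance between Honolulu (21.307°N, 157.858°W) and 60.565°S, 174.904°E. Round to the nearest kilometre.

9429 km

Δλ = 174.904 − -157.858 = 332.762°; wrapped into (−180°, 180°]: -27.238°.
Δφ = -60.565 − 21.307 = -81.872°.
a = sin²(Δφ/2) + cos φ₁ · cos φ₂ · sin²(Δλ/2) = 0.454692.
c = 2·atan2(√a, √(1−a)) = 1.48006 rad → d = 6371·c ≈ 9429.44 km.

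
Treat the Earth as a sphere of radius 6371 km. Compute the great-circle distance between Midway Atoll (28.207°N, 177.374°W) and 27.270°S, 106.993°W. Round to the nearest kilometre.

9712 km

Δλ = -106.993 − -177.374 = 70.381°.
Δφ = -27.270 − 28.207 = -55.477°.
a = sin²(Δφ/2) + cos φ₁ · cos φ₂ · sin²(Δλ/2) = 0.476780.
c = 2·atan2(√a, √(1−a)) = 1.52434 rad → d = 6371·c ≈ 9711.57 km.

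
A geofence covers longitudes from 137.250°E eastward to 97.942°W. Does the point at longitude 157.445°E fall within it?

Yes

Band width going east from +137.250° to -97.942°: ((-97.942 − 137.250) mod 360) = 124.808°.
Offset of +157.445° east of the west edge: ((157.445 − 137.250) mod 360) = 20.195°.
20.195° ≤ 124.808° ⇒ inside.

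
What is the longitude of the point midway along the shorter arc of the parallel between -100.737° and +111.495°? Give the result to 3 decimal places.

-174.621°

Signed shortest Δλ from -100.737° to +111.495° is -147.768°.
Midpoint longitude = -100.737° + (-147.768°)/2 = -100.737° − 73.884° = -174.621°.
(The naïve average (-100.737 + +111.495)/2 = 5.379° is on the wrong side of the globe.)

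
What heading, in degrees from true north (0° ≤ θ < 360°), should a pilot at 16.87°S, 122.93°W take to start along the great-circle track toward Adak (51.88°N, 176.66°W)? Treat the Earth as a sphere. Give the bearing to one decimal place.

Δλ = -176.66 − -122.93 = -53.73°.
θ = atan2( sin Δλ · cos φ₂ , cos φ₁ · sin φ₂ − sin φ₁ · cos φ₂ · cos Δλ )
  = atan2(-0.49770, 0.85884) = -30.092° → normalised to [0°, 360°): 329.908°.

329.9°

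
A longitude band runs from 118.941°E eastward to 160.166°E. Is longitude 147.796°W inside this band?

Band width going east from +118.941° to +160.166°: ((160.166 − 118.941) mod 360) = 41.225°.
Offset of -147.796° east of the west edge: ((-147.796 − 118.941) mod 360) = 93.263°.
93.263° > 41.225° ⇒ outside.

No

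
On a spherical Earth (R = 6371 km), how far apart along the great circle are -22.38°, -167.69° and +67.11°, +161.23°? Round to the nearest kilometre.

10280 km

Δλ = 161.23 − -167.69 = 328.92°; wrapped into (−180°, 180°]: -31.08°.
Δφ = 67.11 − -22.38 = 89.49°.
a = sin²(Δφ/2) + cos φ₁ · cos φ₂ · sin²(Δλ/2) = 0.521365.
c = 2·atan2(√a, √(1−a)) = 1.61354 rad → d = 6371·c ≈ 10279.86 km.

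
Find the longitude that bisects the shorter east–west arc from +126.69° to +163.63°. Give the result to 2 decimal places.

Signed shortest Δλ from +126.69° to +163.63° is +36.94°.
Midpoint longitude = +126.69° + (+36.94°)/2 = +126.69° + 18.47° = +145.16°.

+145.16°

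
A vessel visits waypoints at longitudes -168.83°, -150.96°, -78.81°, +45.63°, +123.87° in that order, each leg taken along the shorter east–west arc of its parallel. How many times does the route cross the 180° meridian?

0

Leg 1: -168.83° → -150.96°, shortest Δλ = 17.87° (east) — does not cross 180°.
Leg 2: -150.96° → -78.81°, shortest Δλ = 72.15° (east) — does not cross 180°.
Leg 3: -78.81° → +45.63°, shortest Δλ = 124.44° (east) — does not cross 180°.
Leg 4: +45.63° → +123.87°, shortest Δλ = 78.24° (east) — does not cross 180°.
Total crossings: 0.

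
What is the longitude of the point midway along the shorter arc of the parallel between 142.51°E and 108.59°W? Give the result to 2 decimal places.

163.04°W

Signed shortest Δλ from +142.51° to -108.59° is +108.90°.
Midpoint longitude = +142.51° + (+108.90°)/2 = +142.51° + 54.45° = +196.96°.
Normalise into (−180°, 180°]: -163.04°.
(The naïve average (+142.51 + -108.59)/2 = 16.96° is on the wrong side of the globe.)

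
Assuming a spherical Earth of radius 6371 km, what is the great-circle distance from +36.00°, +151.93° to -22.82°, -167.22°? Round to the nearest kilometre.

Δλ = -167.22 − 151.93 = -319.15°; wrapped into (−180°, 180°]: 40.85°.
Δφ = -22.82 − 36.00 = -58.82°.
a = sin²(Δφ/2) + cos φ₁ · cos φ₂ · sin²(Δλ/2) = 0.331952.
c = 2·atan2(√a, √(1−a)) = 1.22803 rad → d = 6371·c ≈ 7823.77 km.

7824 km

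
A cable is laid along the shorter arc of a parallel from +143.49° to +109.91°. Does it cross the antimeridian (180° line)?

No

Signed shortest Δλ = ((109.91 − 143.49 + 180) mod 360) − 180 = -33.58°.
Going west by 33.58° from +143.49° reaches +109.91° without touching 180°.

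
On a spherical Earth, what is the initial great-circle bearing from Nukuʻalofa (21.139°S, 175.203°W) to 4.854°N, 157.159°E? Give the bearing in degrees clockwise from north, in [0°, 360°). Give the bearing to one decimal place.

310.7°

Δλ = 157.159 − -175.203 = 332.362°; wrapped into (−180°, 180°]: -27.638°.
θ = atan2( sin Δλ · cos φ₂ , cos φ₁ · sin φ₂ − sin φ₁ · cos φ₂ · cos Δλ )
  = atan2(-0.46222, 0.39726) = -49.322° → normalised to [0°, 360°): 310.678°.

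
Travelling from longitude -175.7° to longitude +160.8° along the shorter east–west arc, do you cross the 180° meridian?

Yes

Naïve |160.8 − -175.7| = 336.5° > 180°, so the shorter arc goes the other way round — across 180°.
Signed shortest Δλ = ((160.8 − -175.7 + 180) mod 360) − 180 = -23.5°.
Going west by 23.5° from -175.7° passes through 180° before reaching +160.8°.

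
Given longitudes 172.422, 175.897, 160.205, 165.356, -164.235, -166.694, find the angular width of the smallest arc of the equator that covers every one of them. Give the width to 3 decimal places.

Sort the longitudes: -166.694°, -164.235°, +160.205°, +165.356°, +172.422°, +175.897°.
Eastward gaps between consecutive values (wrapping around): 2.459°, 324.440°, 5.151°, 7.066°, 3.475°, 17.409°.
Largest gap = 324.440° ⇒ minimal covering band is its complement: 360° − 324.440° = 35.560°.
Band runs from +160.205° eastward to -164.235°, crossing the antimeridian.

35.560°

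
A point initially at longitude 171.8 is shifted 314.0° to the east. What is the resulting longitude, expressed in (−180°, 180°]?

+125.8°

Start at +171.8°; shift +314.0° → +485.8°.
+485.8° lies outside (−180°, 180°]; subtract 360° → +125.8°.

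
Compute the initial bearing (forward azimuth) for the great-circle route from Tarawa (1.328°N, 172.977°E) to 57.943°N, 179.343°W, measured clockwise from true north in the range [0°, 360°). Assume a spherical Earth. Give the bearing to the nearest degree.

Δλ = -179.343 − 172.977 = -352.320°; wrapped into (−180°, 180°]: 7.680°.
θ = atan2( sin Δλ · cos φ₂ , cos φ₁ · sin φ₂ − sin φ₁ · cos φ₂ · cos Δλ )
  = atan2(0.07093, 0.83510) = 4.855° → normalised to [0°, 360°): 4.855°.

5°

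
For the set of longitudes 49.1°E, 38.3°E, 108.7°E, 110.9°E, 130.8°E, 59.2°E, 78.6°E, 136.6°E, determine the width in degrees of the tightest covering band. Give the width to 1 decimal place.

Sort the longitudes: +38.3°, +49.1°, +59.2°, +78.6°, +108.7°, +110.9°, +130.8°, +136.6°.
Eastward gaps between consecutive values (wrapping around): 10.8°, 10.1°, 19.4°, 30.1°, 2.2°, 19.9°, 5.8°, 261.7°.
Largest gap = 261.7° ⇒ minimal covering band is its complement: 360° − 261.7° = 98.3°.
Band runs from +38.3° eastward to +136.6°.

98.3°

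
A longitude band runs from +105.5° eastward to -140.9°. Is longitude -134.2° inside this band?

No

Band width going east from +105.5° to -140.9°: ((-140.9 − 105.5) mod 360) = 113.6°.
Offset of -134.2° east of the west edge: ((-134.2 − 105.5) mod 360) = 120.3°.
120.3° > 113.6° ⇒ outside.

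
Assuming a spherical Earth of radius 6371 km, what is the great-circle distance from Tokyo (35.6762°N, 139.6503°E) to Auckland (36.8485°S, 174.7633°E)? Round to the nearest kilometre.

Δλ = 174.7633 − 139.6503 = 35.1130°.
Δφ = -36.8485 − 35.6762 = -72.5247°.
a = sin²(Δφ/2) + cos φ₁ · cos φ₂ · sin²(Δλ/2) = 0.409000.
c = 2·atan2(√a, √(1−a)) = 1.38778 rad → d = 6371·c ≈ 8841.53 km.

8842 km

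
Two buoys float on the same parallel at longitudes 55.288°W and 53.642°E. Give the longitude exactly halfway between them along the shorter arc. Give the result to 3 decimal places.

0.823°W

Signed shortest Δλ from -55.288° to +53.642° is +108.930°.
Midpoint longitude = -55.288° + (+108.930°)/2 = -55.288° + 54.465° = -0.823°.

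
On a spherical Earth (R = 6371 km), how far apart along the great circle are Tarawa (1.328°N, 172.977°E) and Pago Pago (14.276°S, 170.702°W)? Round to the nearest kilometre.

Δλ = -170.702 − 172.977 = -343.679°; wrapped into (−180°, 180°]: 16.321°.
Δφ = -14.276 − 1.328 = -15.604°.
a = sin²(Δφ/2) + cos φ₁ · cos φ₂ · sin²(Δλ/2) = 0.037949.
c = 2·atan2(√a, √(1−a)) = 0.39212 rad → d = 6371·c ≈ 2498.20 km.

2498 km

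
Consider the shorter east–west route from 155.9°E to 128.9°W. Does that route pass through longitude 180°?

Yes

Naïve |-128.9 − 155.9| = 284.8° > 180°, so the shorter arc goes the other way round — across 180°.
Signed shortest Δλ = ((-128.9 − 155.9 + 180) mod 360) − 180 = 75.2°.
Going east by 75.2° from +155.9° passes through 180° before reaching -128.9°.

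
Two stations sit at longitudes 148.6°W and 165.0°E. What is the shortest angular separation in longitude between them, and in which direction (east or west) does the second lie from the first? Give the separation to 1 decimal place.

46.4° west

Raw difference: 165.0 − -148.6 = 313.6°.
Normalise into (−180°, 180°]: 313.6° − 360° = -46.4°.
Negative ⇒ the second point lies to the west; separation 46.4°.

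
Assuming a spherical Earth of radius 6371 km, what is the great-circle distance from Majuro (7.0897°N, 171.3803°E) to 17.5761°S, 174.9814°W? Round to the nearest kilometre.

3125 km

Δλ = -174.9814 − 171.3803 = -346.3617°; wrapped into (−180°, 180°]: 13.6383°.
Δφ = -17.5761 − 7.0897 = -24.6658°.
a = sin²(Δφ/2) + cos φ₁ · cos φ₂ · sin²(Δλ/2) = 0.058959.
c = 2·atan2(√a, √(1−a)) = 0.49053 rad → d = 6371·c ≈ 3125.17 km.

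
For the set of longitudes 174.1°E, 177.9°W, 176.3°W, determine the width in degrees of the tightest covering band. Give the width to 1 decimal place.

9.6°

Sort the longitudes: -177.9°, -176.3°, +174.1°.
Eastward gaps between consecutive values (wrapping around): 1.6°, 350.4°, 8.0°.
Largest gap = 350.4° ⇒ minimal covering band is its complement: 360° − 350.4° = 9.6°.
Band runs from +174.1° eastward to -176.3°, crossing the antimeridian.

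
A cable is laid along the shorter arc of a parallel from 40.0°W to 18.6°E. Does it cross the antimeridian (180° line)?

No

Signed shortest Δλ = ((18.6 − -40.0 + 180) mod 360) − 180 = 58.6°.
Going east by 58.6° from -40.0° reaches +18.6° without touching 180°.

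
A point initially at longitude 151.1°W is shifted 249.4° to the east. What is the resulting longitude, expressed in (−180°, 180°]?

98.3°E

Start at -151.1°; shift +249.4° → +98.3°.
+98.3° already lies in (−180°, 180°].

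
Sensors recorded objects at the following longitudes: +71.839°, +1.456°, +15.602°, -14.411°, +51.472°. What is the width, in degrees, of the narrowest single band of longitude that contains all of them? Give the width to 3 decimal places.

Sort the longitudes: -14.411°, +1.456°, +15.602°, +51.472°, +71.839°.
Eastward gaps between consecutive values (wrapping around): 15.867°, 14.146°, 35.870°, 20.367°, 273.750°.
Largest gap = 273.750° ⇒ minimal covering band is its complement: 360° − 273.750° = 86.250°.
Band runs from -14.411° eastward to +71.839°.

86.250°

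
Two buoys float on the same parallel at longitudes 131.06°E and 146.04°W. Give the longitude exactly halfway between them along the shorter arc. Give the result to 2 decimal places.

172.51°E

Signed shortest Δλ from +131.06° to -146.04° is +82.90°.
Midpoint longitude = +131.06° + (+82.90°)/2 = +131.06° + 41.45° = +172.51°.
(The naïve average (+131.06 + -146.04)/2 = -7.49° is on the wrong side of the globe.)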